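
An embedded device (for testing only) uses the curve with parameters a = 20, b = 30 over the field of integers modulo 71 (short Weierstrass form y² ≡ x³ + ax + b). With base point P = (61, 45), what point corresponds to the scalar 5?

Double-and-add on 5 = (101)₂. Start with P = (61, 45) for the leading 1-bit.
double: tangent at (61, 45): λ = (3·61² + 20)/(2·45) ≡ 36/19. 19⁻¹ ≡ 15 (mod 71) since 19·15 = 285 ≡ 1, so λ ≡ 36·15 ≡ 43.
  x = λ² - 61 - 61 = 1849 - 122 ≡ 23; y = λ·(61 - 23) - 45 ≡ 27. → (23, 27)
double: tangent at (23, 27): λ = (3·23² + 20)/(2·27) ≡ 45/54. 54⁻¹ ≡ 25 (mod 71), so λ ≡ 45·25 ≡ 60.
  x = λ² - 23 - 23 = 3600 - 46 ≡ 4; y = λ·(23 - 4) - 27 ≡ 48. → (4, 48)
add P: (4, 48) + (61, 45). λ = (45 - 48)/(61 - 4) ≡ 68/57 mod 71. 57⁻¹ ≡ 5 (mod 71), so λ ≡ 56.
  x = λ² - 4 - 61 = 3136 - 65 ≡ 18; y = λ·(4 - 18) - 48 ≡ 20. → (18, 20)

(18, 20)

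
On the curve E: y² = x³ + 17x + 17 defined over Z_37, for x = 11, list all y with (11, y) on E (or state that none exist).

x³ + 17x + 17 = 1535 ≡ 18 (mod 37).
18 is a non-residue mod 37; no y exists.

none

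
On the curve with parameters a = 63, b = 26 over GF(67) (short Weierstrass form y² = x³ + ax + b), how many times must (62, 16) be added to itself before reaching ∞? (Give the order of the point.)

2P: tangent at (62, 16): λ = (3·62² + 63)/(2·16) ≡ 4/32. 32⁻¹ ≡ 44 (mod 67) since 32·44 = 1408 ≡ 1, so λ ≡ 4·44 ≡ 42.
  x = λ² - 62 - 62 = 1764 - 124 ≡ 32; y = λ·(62 - 32) - 16 ≡ 38. → (32, 38)
3P: (32, 38) + (62, 16). λ = (16 - 38)/(62 - 32) ≡ 45/30 mod 67. 30⁻¹ ≡ 38 (mod 67) since 30·38 = 1140 ≡ 1, so λ ≡ 35.
  x = λ² - 32 - 62 = 1225 - 94 ≡ 59; y = λ·(32 - 59) - 38 ≡ 22. → (59, 22)
4P: (59, 22) + (62, 16). λ = (16 - 22)/(62 - 59) ≡ 61/3 mod 67. 3⁻¹ ≡ 45 (mod 67) since 3·45 = 135 ≡ 1, so λ ≡ 65.
  x = λ² - 59 - 62 = 4225 - 121 ≡ 17; y = λ·(59 - 17) - 22 ≡ 28. → (17, 28)
5P: (17, 28) + (62, 16). λ = (16 - 28)/(62 - 17) ≡ 55/45 mod 67. 45⁻¹ ≡ 3 (mod 67), so λ ≡ 31.
  x = λ² - 17 - 62 = 961 - 79 ≡ 11; y = λ·(17 - 11) - 28 ≡ 24. → (11, 24)
6P: (11, 24) + (62, 16). λ = (16 - 24)/(62 - 11) ≡ 59/51 mod 67. 51⁻¹ ≡ 46 (mod 67) since 51·46 = 2346 ≡ 1, so λ ≡ 34.
  x = λ² - 11 - 62 = 1156 - 73 ≡ 11; y = λ·(11 - 11) - 24 ≡ 43. → (11, 43)
7P: (11, 43) + (62, 16). λ = (16 - 43)/(62 - 11) ≡ 40/51 mod 67. 51⁻¹ ≡ 46 (mod 67), so λ ≡ 31.
  x = λ² - 11 - 62 = 961 - 73 ≡ 17; y = λ·(11 - 17) - 43 ≡ 39. → (17, 39)
8P: (17, 39) + (62, 16). λ = (16 - 39)/(62 - 17) ≡ 44/45 mod 67. 45⁻¹ ≡ 3 (mod 67) since 45·3 = 135 ≡ 1, so λ ≡ 65.
  x = λ² - 17 - 62 = 4225 - 79 ≡ 59; y = λ·(17 - 59) - 39 ≡ 45. → (59, 45)
9P: (59, 45) + (62, 16). λ = (16 - 45)/(62 - 59) ≡ 38/3 mod 67. 3⁻¹ ≡ 45 (mod 67), so λ ≡ 35.
  x = λ² - 59 - 62 = 1225 - 121 ≡ 32; y = λ·(59 - 32) - 45 ≡ 29. → (32, 29)
10P: (32, 29) + (62, 16). λ = (16 - 29)/(62 - 32) ≡ 54/30 mod 67. 30⁻¹ ≡ 38 (mod 67), so λ ≡ 42.
  x = λ² - 32 - 62 = 1764 - 94 ≡ 62; y = λ·(32 - 62) - 29 ≡ 51. → (62, 51)
11P: (62, 51) + (62, 16): same x and y₁ ≡ -y₂, so the sum is ∞.
11P = ∞, so the order is 11.

11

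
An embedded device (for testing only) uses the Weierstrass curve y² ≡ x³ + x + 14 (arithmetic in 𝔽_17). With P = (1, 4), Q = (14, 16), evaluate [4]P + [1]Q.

(1, 4)

First 4P:
Repeated addition: build up to 4P.
2P: tangent at (1, 4): λ = (3·1² + 1)/(2·4) ≡ 4/8. 8⁻¹ ≡ 15 (mod 17), so λ ≡ 4·15 ≡ 9.
  x = λ² - 1 - 1 = 81 - 2 ≡ 11; y = λ·(1 - 11) - 4 ≡ 8. → (11, 8)
3P: (11, 8) + (1, 4). λ = (4 - 8)/(1 - 11) ≡ 13/7 mod 17. 7⁻¹ ≡ 5 (mod 17) since 7·5 = 35 ≡ 1, so λ ≡ 14.
  x = λ² - 11 - 1 = 196 - 12 ≡ 14; y = λ·(11 - 14) - 8 ≡ 1. → (14, 1)
4P: (14, 1) + (1, 4). λ = (4 - 1)/(1 - 14) ≡ 3/4 mod 17. 4⁻¹ ≡ 13 (mod 17), so λ ≡ 5.
  x = λ² - 14 - 1 = 25 - 15 ≡ 10; y = λ·(14 - 10) - 1 ≡ 2. → (10, 2)
4P = (10, 2).
Finally 4P + Q:
(10, 2) + (14, 16). λ = (16 - 2)/(14 - 10) ≡ 14/4 mod 17. 4⁻¹ ≡ 13 (mod 17) since 4·13 = 52 ≡ 1, so λ ≡ 12.
  x = λ² - 10 - 14 = 144 - 24 ≡ 1; y = λ·(10 - 1) - 2 ≡ 4. → (1, 4)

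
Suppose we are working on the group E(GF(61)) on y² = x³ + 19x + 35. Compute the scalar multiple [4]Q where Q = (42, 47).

(24, 23)

Double-and-add on 4 = (100)₂. Start with Q = (42, 47) for the leading 1-bit.
double: tangent at (42, 47): λ = (3·42² + 19)/(2·47) ≡ 4/33. 33⁻¹ ≡ 37 (mod 61), so λ ≡ 4·37 ≡ 26.
  x = λ² - 42 - 42 = 676 - 84 ≡ 43; y = λ·(42 - 43) - 47 ≡ 49. → (43, 49)
double: tangent at (43, 49): λ = (3·43² + 19)/(2·49) ≡ 15/37. 37⁻¹ ≡ 33 (mod 61) since 37·33 = 1221 ≡ 1, so λ ≡ 15·33 ≡ 7.
  x = λ² - 43 - 43 = 49 - 86 ≡ 24; y = λ·(43 - 24) - 49 ≡ 23. → (24, 23)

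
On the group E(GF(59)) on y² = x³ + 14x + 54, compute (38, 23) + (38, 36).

The two points share x = 38 and their y-coordinates satisfy 23 + 36 ≡ 0 (mod 59), so they are inverses. Their sum is the point at infinity.

O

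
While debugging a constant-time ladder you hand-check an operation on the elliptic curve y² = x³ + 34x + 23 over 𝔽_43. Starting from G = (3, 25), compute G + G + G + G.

(6, 20)

Repeated addition: build up to 4G.
2G: tangent at (3, 25): λ = (3·3² + 34)/(2·25) ≡ 18/7. 7⁻¹ ≡ 37 (mod 43), so λ ≡ 18·37 ≡ 21.
  x = λ² - 3 - 3 = 441 - 6 ≡ 5; y = λ·(3 - 5) - 25 ≡ 19. → (5, 19)
3G: (5, 19) + (3, 25). λ = (25 - 19)/(3 - 5) ≡ 6/41 mod 43. 41⁻¹ ≡ 21 (mod 43) since 41·21 = 861 ≡ 1, so λ ≡ 40.
  x = λ² - 5 - 3 = 1600 - 8 ≡ 1; y = λ·(5 - 1) - 19 ≡ 12. → (1, 12)
4G: (1, 12) + (3, 25). λ = (25 - 12)/(3 - 1) ≡ 13/2 mod 43. 2⁻¹ ≡ 22 (mod 43) since 2·22 = 44 ≡ 1, so λ ≡ 28.
  x = λ² - 1 - 3 = 784 - 4 ≡ 6; y = λ·(1 - 6) - 12 ≡ 20. → (6, 20)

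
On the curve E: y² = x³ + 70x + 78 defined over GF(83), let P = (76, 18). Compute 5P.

Double-and-add on 5 = (101)₂. Start with P = (76, 18) for the leading 1-bit.
double: tangent at (76, 18): λ = (3·76² + 70)/(2·18) ≡ 51/36. 36⁻¹ ≡ 30 (mod 83) since 36·30 = 1080 ≡ 1, so λ ≡ 51·30 ≡ 36.
  x = λ² - 76 - 76 = 1296 - 152 ≡ 65; y = λ·(76 - 65) - 18 ≡ 46. → (65, 46)
double: tangent at (65, 46): λ = (3·65² + 70)/(2·46) ≡ 46/9. 9⁻¹ ≡ 37 (mod 83) since 9·37 = 333 ≡ 1, so λ ≡ 46·37 ≡ 42.
  x = λ² - 65 - 65 = 1764 - 130 ≡ 57; y = λ·(65 - 57) - 46 ≡ 41. → (57, 41)
add P: (57, 41) + (76, 18). λ = (18 - 41)/(76 - 57) ≡ 60/19 mod 83. 19⁻¹ ≡ 35 (mod 83), so λ ≡ 25.
  x = λ² - 57 - 76 = 625 - 133 ≡ 77; y = λ·(57 - 77) - 41 ≡ 40. → (77, 40)

(77, 40)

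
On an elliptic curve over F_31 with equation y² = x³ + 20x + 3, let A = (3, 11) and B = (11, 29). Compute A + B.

(3, 11) + (11, 29). λ = (29 - 11)/(11 - 3) ≡ 18/8 mod 31. 8⁻¹ ≡ 4 (mod 31), so λ ≡ 10.
  x = λ² - 3 - 11 = 100 - 14 ≡ 24; y = λ·(3 - 24) - 11 ≡ 27. → (24, 27)

(24, 27)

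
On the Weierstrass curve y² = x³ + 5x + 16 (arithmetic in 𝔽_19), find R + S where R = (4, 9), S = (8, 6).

(4, 10)

(4, 9) + (8, 6). λ = (6 - 9)/(8 - 4) ≡ 16/4 mod 19. 4⁻¹ ≡ 5 (mod 19) since 4·5 = 20 ≡ 1, so λ ≡ 4.
  x = λ² - 4 - 8 = 16 - 12 ≡ 4; y = λ·(4 - 4) - 9 ≡ 10. → (4, 10)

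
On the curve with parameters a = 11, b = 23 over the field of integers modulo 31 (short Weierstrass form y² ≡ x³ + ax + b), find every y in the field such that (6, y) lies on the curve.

none

x³ + 11x + 23 = 305 ≡ 26 (mod 31).
26 is a non-residue mod 31; no y exists.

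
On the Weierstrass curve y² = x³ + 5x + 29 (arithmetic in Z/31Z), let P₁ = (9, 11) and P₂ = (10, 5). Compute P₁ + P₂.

(17, 6)

(9, 11) + (10, 5). λ = (5 - 11)/(10 - 9) ≡ 25/1 mod 31. 1⁻¹ ≡ 1 (mod 31) since 1·1 = 1 ≡ 1, so λ ≡ 25.
  x = λ² - 9 - 10 = 625 - 19 ≡ 17; y = λ·(9 - 17) - 11 ≡ 6. → (17, 6)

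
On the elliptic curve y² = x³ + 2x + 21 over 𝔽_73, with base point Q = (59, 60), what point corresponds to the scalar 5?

(60, 34)

Double-and-add on 5 = (101)₂. Start with Q = (59, 60) for the leading 1-bit.
double: tangent at (59, 60): λ = (3·59² + 2)/(2·60) ≡ 6/47. 47⁻¹ ≡ 14 (mod 73), so λ ≡ 6·14 ≡ 11.
  x = λ² - 59 - 59 = 121 - 118 ≡ 3; y = λ·(59 - 3) - 60 ≡ 45. → (3, 45)
double: tangent at (3, 45): λ = (3·3² + 2)/(2·45) ≡ 29/17. 17⁻¹ ≡ 43 (mod 73) since 17·43 = 731 ≡ 1, so λ ≡ 29·43 ≡ 6.
  x = λ² - 3 - 3 = 36 - 6 ≡ 30; y = λ·(3 - 30) - 45 ≡ 12. → (30, 12)
add Q: (30, 12) + (59, 60). λ = (60 - 12)/(59 - 30) ≡ 48/29 mod 73. 29⁻¹ ≡ 68 (mod 73), so λ ≡ 52.
  x = λ² - 30 - 59 = 2704 - 89 ≡ 60; y = λ·(30 - 60) - 12 ≡ 34. → (60, 34)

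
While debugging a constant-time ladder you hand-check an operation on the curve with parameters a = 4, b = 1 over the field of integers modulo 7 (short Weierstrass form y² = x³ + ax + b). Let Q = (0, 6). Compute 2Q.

(4, 2)

tangent at (0, 6): λ = (3·0² + 4)/(2·6) ≡ 4/5. 5⁻¹ ≡ 3 (mod 7), so λ ≡ 4·3 ≡ 5.
  x = λ² - 0 - 0 = 25 - 0 ≡ 4; y = λ·(0 - 4) - 6 ≡ 2. → (4, 2)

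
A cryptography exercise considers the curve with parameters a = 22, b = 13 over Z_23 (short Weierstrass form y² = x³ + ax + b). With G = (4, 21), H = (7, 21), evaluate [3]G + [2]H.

First 3G:
Repeated addition: build up to 3G.
2G: tangent at (4, 21): λ = (3·4² + 22)/(2·21) ≡ 1/19. 19⁻¹ ≡ 17 (mod 23), so λ ≡ 1·17 ≡ 17.
  x = λ² - 4 - 4 = 289 - 8 ≡ 5; y = λ·(4 - 5) - 21 ≡ 8. → (5, 8)
3G: (5, 8) + (4, 21). λ = (21 - 8)/(4 - 5) ≡ 13/22 mod 23. 22⁻¹ ≡ 22 (mod 23) since 22·22 = 484 ≡ 1, so λ ≡ 10.
  x = λ² - 5 - 4 = 100 - 9 ≡ 22; y = λ·(5 - 22) - 8 ≡ 6. → (22, 6)
3G = (22, 6).
Next 2H:
Repeated addition: build up to 2H.
2H: tangent at (7, 21): λ = (3·7² + 22)/(2·21) ≡ 8/19. 19⁻¹ ≡ 17 (mod 23), so λ ≡ 8·17 ≡ 21.
  x = λ² - 7 - 7 = 441 - 14 ≡ 13; y = λ·(7 - 13) - 21 ≡ 14. → (13, 14)
2H = (13, 14).
Finally 3G + 2H:
(22, 6) + (13, 14). λ = (14 - 6)/(13 - 22) ≡ 8/14 mod 23. 14⁻¹ ≡ 5 (mod 23) since 14·5 = 70 ≡ 1, so λ ≡ 17.
  x = λ² - 22 - 13 = 289 - 35 ≡ 1; y = λ·(22 - 1) - 6 ≡ 6. → (1, 6)

(1, 6)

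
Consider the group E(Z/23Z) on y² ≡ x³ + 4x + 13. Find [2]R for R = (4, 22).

tangent at (4, 22): λ = (3·4² + 4)/(2·22) ≡ 6/21. 21⁻¹ ≡ 11 (mod 23), so λ ≡ 6·11 ≡ 20.
  x = λ² - 4 - 4 = 400 - 8 ≡ 1; y = λ·(4 - 1) - 22 ≡ 15. → (1, 15)

(1, 15)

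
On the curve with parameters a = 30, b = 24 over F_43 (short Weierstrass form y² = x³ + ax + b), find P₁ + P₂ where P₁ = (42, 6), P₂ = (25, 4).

(42, 6) + (25, 4). λ = (4 - 6)/(25 - 42) ≡ 41/26 mod 43. 26⁻¹ ≡ 5 (mod 43), so λ ≡ 33.
  x = λ² - 42 - 25 = 1089 - 67 ≡ 33; y = λ·(42 - 33) - 6 ≡ 33. → (33, 33)

(33, 33)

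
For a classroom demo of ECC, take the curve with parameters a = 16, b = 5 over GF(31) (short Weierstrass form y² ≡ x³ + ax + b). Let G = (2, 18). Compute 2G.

(10, 24)

tangent at (2, 18): λ = (3·2² + 16)/(2·18) ≡ 28/5. 5⁻¹ ≡ 25 (mod 31), so λ ≡ 28·25 ≡ 18.
  x = λ² - 2 - 2 = 324 - 4 ≡ 10; y = λ·(2 - 10) - 18 ≡ 24. → (10, 24)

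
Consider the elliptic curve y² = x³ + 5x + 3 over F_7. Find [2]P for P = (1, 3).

(6, 2)

tangent at (1, 3): λ = (3·1² + 5)/(2·3) ≡ 1/6. 6⁻¹ ≡ 6 (mod 7), so λ ≡ 1·6 ≡ 6.
  x = λ² - 1 - 1 = 36 - 2 ≡ 6; y = λ·(1 - 6) - 3 ≡ 2. → (6, 2)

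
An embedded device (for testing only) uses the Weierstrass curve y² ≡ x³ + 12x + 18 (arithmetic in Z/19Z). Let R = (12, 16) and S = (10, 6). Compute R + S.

(3, 10)

(12, 16) + (10, 6). λ = (6 - 16)/(10 - 12) ≡ 9/17 mod 19. 17⁻¹ ≡ 9 (mod 19), so λ ≡ 5.
  x = λ² - 12 - 10 = 25 - 22 ≡ 3; y = λ·(12 - 3) - 16 ≡ 10. → (3, 10)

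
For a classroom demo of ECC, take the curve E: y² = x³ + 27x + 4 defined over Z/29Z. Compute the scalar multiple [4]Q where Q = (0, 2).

(14, 20)

Repeated addition: build up to 4Q.
2Q: tangent at (0, 2): λ = (3·0² + 27)/(2·2) ≡ 27/4. 4⁻¹ ≡ 22 (mod 29), so λ ≡ 27·22 ≡ 14.
  x = λ² - 0 - 0 = 196 - 0 ≡ 22; y = λ·(0 - 22) - 2 ≡ 9. → (22, 9)
3Q: (22, 9) + (0, 2). λ = (2 - 9)/(0 - 22) ≡ 22/7 mod 29. 7⁻¹ ≡ 25 (mod 29), so λ ≡ 28.
  x = λ² - 22 - 0 = 784 - 22 ≡ 8; y = λ·(22 - 8) - 9 ≡ 6. → (8, 6)
4Q: (8, 6) + (0, 2). λ = (2 - 6)/(0 - 8) ≡ 25/21 mod 29. 21⁻¹ ≡ 18 (mod 29), so λ ≡ 15.
  x = λ² - 8 - 0 = 225 - 8 ≡ 14; y = λ·(8 - 14) - 6 ≡ 20. → (14, 20)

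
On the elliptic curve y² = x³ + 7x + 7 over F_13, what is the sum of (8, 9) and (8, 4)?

O

The two points share x = 8 and their y-coordinates satisfy 9 + 4 ≡ 0 (mod 13), so they are inverses. Their sum is the point at infinity.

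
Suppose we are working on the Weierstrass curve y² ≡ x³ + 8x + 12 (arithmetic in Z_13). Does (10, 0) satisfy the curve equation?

y² = 0² ≡ 0; x³ + 8x + 12 = 1092 ≡ 0 (mod 13). 0 = 0.

yes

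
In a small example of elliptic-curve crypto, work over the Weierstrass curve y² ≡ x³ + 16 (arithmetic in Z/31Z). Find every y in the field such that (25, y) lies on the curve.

x³ + 0x + 16 = 15641 ≡ 17 (mod 31).
17 is a non-residue mod 31; no y exists.

none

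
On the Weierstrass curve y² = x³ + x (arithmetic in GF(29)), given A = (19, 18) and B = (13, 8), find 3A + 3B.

(19, 11)

First 3A:
Repeated addition: build up to 3A.
2A: tangent at (19, 18): λ = (3·19² + 1)/(2·18) ≡ 11/7. 7⁻¹ ≡ 25 (mod 29) since 7·25 = 175 ≡ 1, so λ ≡ 11·25 ≡ 14.
  x = λ² - 19 - 19 = 196 - 38 ≡ 13; y = λ·(19 - 13) - 18 ≡ 8. → (13, 8)
3A: (13, 8) + (19, 18). λ = (18 - 8)/(19 - 13) ≡ 10/6 mod 29. 6⁻¹ ≡ 5 (mod 29) since 6·5 = 30 ≡ 1, so λ ≡ 21.
  x = λ² - 13 - 19 = 441 - 32 ≡ 3; y = λ·(13 - 3) - 8 ≡ 28. → (3, 28)
3A = (3, 28).
Next 3B:
Repeated addition: build up to 3B.
2B: tangent at (13, 8): λ = (3·13² + 1)/(2·8) ≡ 15/16. 16⁻¹ ≡ 20 (mod 29), so λ ≡ 15·20 ≡ 10.
  x = λ² - 13 - 13 = 100 - 26 ≡ 16; y = λ·(13 - 16) - 8 ≡ 20. → (16, 20)
3B: (16, 20) + (13, 8). λ = (8 - 20)/(13 - 16) ≡ 17/26 mod 29. 26⁻¹ ≡ 19 (mod 29) since 26·19 = 494 ≡ 1, so λ ≡ 4.
  x = λ² - 16 - 13 = 16 - 29 ≡ 16; y = λ·(16 - 16) - 20 ≡ 9. → (16, 9)
3B = (16, 9).
Finally 3A + 3B:
(3, 28) + (16, 9). λ = (9 - 28)/(16 - 3) ≡ 10/13 mod 29. 13⁻¹ ≡ 9 (mod 29) since 13·9 = 117 ≡ 1, so λ ≡ 3.
  x = λ² - 3 - 16 = 9 - 19 ≡ 19; y = λ·(3 - 19) - 28 ≡ 11. → (19, 11)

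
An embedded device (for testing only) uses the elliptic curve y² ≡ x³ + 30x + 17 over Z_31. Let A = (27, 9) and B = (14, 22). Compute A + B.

(27, 9) + (14, 22). λ = (22 - 9)/(14 - 27) ≡ 13/18 mod 31. 18⁻¹ ≡ 19 (mod 31), so λ ≡ 30.
  x = λ² - 27 - 14 = 900 - 41 ≡ 22; y = λ·(27 - 22) - 9 ≡ 17. → (22, 17)

(22, 17)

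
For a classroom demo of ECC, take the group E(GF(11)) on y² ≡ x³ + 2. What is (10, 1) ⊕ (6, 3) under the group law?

(10, 1) + (6, 3). λ = (3 - 1)/(6 - 10) ≡ 2/7 mod 11. 7⁻¹ ≡ 8 (mod 11), so λ ≡ 5.
  x = λ² - 10 - 6 = 25 - 16 ≡ 9; y = λ·(10 - 9) - 1 ≡ 4. → (9, 4)

(9, 4)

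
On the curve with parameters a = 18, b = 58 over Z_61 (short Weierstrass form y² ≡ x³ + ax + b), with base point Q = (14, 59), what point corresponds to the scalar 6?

Repeated addition: build up to 6Q.
2Q: tangent at (14, 59): λ = (3·14² + 18)/(2·59) ≡ 57/57. 57⁻¹ ≡ 15 (mod 61), so λ ≡ 57·15 ≡ 1.
  x = λ² - 14 - 14 = 1 - 28 ≡ 34; y = λ·(14 - 34) - 59 ≡ 43. → (34, 43)
3Q: (34, 43) + (14, 59). λ = (59 - 43)/(14 - 34) ≡ 16/41 mod 61. 41⁻¹ ≡ 3 (mod 61), so λ ≡ 48.
  x = λ² - 34 - 14 = 2304 - 48 ≡ 60; y = λ·(34 - 60) - 43 ≡ 51. → (60, 51)
4Q: (60, 51) + (14, 59). λ = (59 - 51)/(14 - 60) ≡ 8/15 mod 61. 15⁻¹ ≡ 57 (mod 61) since 15·57 = 855 ≡ 1, so λ ≡ 29.
  x = λ² - 60 - 14 = 841 - 74 ≡ 35; y = λ·(60 - 35) - 51 ≡ 3. → (35, 3)
5Q: (35, 3) + (14, 59). λ = (59 - 3)/(14 - 35) ≡ 56/40 mod 61. 40⁻¹ ≡ 29 (mod 61) since 40·29 = 1160 ≡ 1, so λ ≡ 38.
  x = λ² - 35 - 14 = 1444 - 49 ≡ 53; y = λ·(35 - 53) - 3 ≡ 45. → (53, 45)
6Q: (53, 45) + (14, 59). λ = (59 - 45)/(14 - 53) ≡ 14/22 mod 61. 22⁻¹ ≡ 25 (mod 61), so λ ≡ 45.
  x = λ² - 53 - 14 = 2025 - 67 ≡ 6; y = λ·(53 - 6) - 45 ≡ 57. → (6, 57)

(6, 57)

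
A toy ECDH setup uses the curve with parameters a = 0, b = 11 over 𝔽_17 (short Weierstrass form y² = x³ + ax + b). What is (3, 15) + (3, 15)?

(13, 10)

tangent at (3, 15): λ = (3·3² + 0)/(2·15) ≡ 10/13. 13⁻¹ ≡ 4 (mod 17) since 13·4 = 52 ≡ 1, so λ ≡ 10·4 ≡ 6.
  x = λ² - 3 - 3 = 36 - 6 ≡ 13; y = λ·(3 - 13) - 15 ≡ 10. → (13, 10)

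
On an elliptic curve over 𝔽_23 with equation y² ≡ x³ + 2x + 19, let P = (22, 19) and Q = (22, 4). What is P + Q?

The two points share x = 22 and their y-coordinates satisfy 19 + 4 ≡ 0 (mod 23), so they are inverses. Their sum is O.

O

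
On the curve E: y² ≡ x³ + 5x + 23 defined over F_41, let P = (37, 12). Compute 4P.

(0, 8)

Repeated addition: build up to 4P.
2P: tangent at (37, 12): λ = (3·37² + 5)/(2·12) ≡ 12/24. 24⁻¹ ≡ 12 (mod 41) since 24·12 = 288 ≡ 1, so λ ≡ 12·12 ≡ 21.
  x = λ² - 37 - 37 = 441 - 74 ≡ 39; y = λ·(37 - 39) - 12 ≡ 28. → (39, 28)
3P: (39, 28) + (37, 12). λ = (12 - 28)/(37 - 39) ≡ 25/39 mod 41. 39⁻¹ ≡ 20 (mod 41) since 39·20 = 780 ≡ 1, so λ ≡ 8.
  x = λ² - 39 - 37 = 64 - 76 ≡ 29; y = λ·(39 - 29) - 28 ≡ 11. → (29, 11)
4P: (29, 11) + (37, 12). λ = (12 - 11)/(37 - 29) ≡ 1/8 mod 41. 8⁻¹ ≡ 36 (mod 41), so λ ≡ 36.
  x = λ² - 29 - 37 = 1296 - 66 ≡ 0; y = λ·(29 - 0) - 11 ≡ 8. → (0, 8)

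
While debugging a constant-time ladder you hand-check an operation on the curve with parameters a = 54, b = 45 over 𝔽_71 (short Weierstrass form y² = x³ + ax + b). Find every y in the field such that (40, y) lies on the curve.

none

x³ + 54x + 45 = 66205 ≡ 33 (mod 71).
33 is a non-residue mod 71; no y exists.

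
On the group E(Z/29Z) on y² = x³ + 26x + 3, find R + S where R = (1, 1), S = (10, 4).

(1, 1) + (10, 4). λ = (4 - 1)/(10 - 1) ≡ 3/9 mod 29. 9⁻¹ ≡ 13 (mod 29), so λ ≡ 10.
  x = λ² - 1 - 10 = 100 - 11 ≡ 2; y = λ·(1 - 2) - 1 ≡ 18. → (2, 18)

(2, 18)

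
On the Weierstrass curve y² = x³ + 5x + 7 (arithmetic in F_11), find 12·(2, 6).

(7, 0)

Write G = (2, 6).
Repeated addition: build up to 12G.
2G: tangent at (2, 6): λ = (3·2² + 5)/(2·6) ≡ 6/1. 1⁻¹ ≡ 1 (mod 11), so λ ≡ 6·1 ≡ 6.
  x = λ² - 2 - 2 = 36 - 4 ≡ 10; y = λ·(2 - 10) - 6 ≡ 1. → (10, 1)
3G: (10, 1) + (2, 6). λ = (6 - 1)/(2 - 10) ≡ 5/3 mod 11. 3⁻¹ ≡ 4 (mod 11), so λ ≡ 9.
  x = λ² - 10 - 2 = 81 - 12 ≡ 3; y = λ·(10 - 3) - 1 ≡ 7. → (3, 7)
4G: (3, 7) + (2, 6). λ = (6 - 7)/(2 - 3) ≡ 10/10 mod 11. 10⁻¹ ≡ 10 (mod 11), so λ ≡ 1.
  x = λ² - 3 - 2 = 1 - 5 ≡ 7; y = λ·(3 - 7) - 7 ≡ 0. → (7, 0)
5G: (7, 0) + (2, 6). λ = (6 - 0)/(2 - 7) ≡ 6/6 mod 11. 6⁻¹ ≡ 2 (mod 11) since 6·2 = 12 ≡ 1, so λ ≡ 1.
  x = λ² - 7 - 2 = 1 - 9 ≡ 3; y = λ·(7 - 3) - 0 ≡ 4. → (3, 4)
6G: (3, 4) + (2, 6). λ = (6 - 4)/(2 - 3) ≡ 2/10 mod 11. 10⁻¹ ≡ 10 (mod 11), so λ ≡ 9.
  x = λ² - 3 - 2 = 81 - 5 ≡ 10; y = λ·(3 - 10) - 4 ≡ 10. → (10, 10)
7G: (10, 10) + (2, 6). λ = (6 - 10)/(2 - 10) ≡ 7/3 mod 11. 3⁻¹ ≡ 4 (mod 11) since 3·4 = 12 ≡ 1, so λ ≡ 6.
  x = λ² - 10 - 2 = 36 - 12 ≡ 2; y = λ·(10 - 2) - 10 ≡ 5. → (2, 5)
8G: (2, 5) + (2, 6): same x and y₁ ≡ -y₂, so the sum is ∞.
9G: ∞ + (2, 6) = (2, 6) (identity).
10G: tangent at (2, 6): λ = (3·2² + 5)/(2·6) ≡ 6/1. 1⁻¹ ≡ 1 (mod 11) since 1·1 = 1 ≡ 1, so λ ≡ 6·1 ≡ 6.
  x = λ² - 2 - 2 = 36 - 4 ≡ 10; y = λ·(2 - 10) - 6 ≡ 1. → (10, 1)
11G: (10, 1) + (2, 6). λ = (6 - 1)/(2 - 10) ≡ 5/3 mod 11. 3⁻¹ ≡ 4 (mod 11) since 3·4 = 12 ≡ 1, so λ ≡ 9.
  x = λ² - 10 - 2 = 81 - 12 ≡ 3; y = λ·(10 - 3) - 1 ≡ 7. → (3, 7)
12G: (3, 7) + (2, 6). λ = (6 - 7)/(2 - 3) ≡ 10/10 mod 11. 10⁻¹ ≡ 10 (mod 11), so λ ≡ 1.
  x = λ² - 3 - 2 = 1 - 5 ≡ 7; y = λ·(3 - 7) - 7 ≡ 0. → (7, 0)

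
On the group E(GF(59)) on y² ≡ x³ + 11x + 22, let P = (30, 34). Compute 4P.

(50, 43)

Repeated addition: build up to 4P.
2P: tangent at (30, 34): λ = (3·30² + 11)/(2·34) ≡ 56/9. 9⁻¹ ≡ 46 (mod 59), so λ ≡ 56·46 ≡ 39.
  x = λ² - 30 - 30 = 1521 - 60 ≡ 45; y = λ·(30 - 45) - 34 ≡ 30. → (45, 30)
3P: (45, 30) + (30, 34). λ = (34 - 30)/(30 - 45) ≡ 4/44 mod 59. 44⁻¹ ≡ 55 (mod 59) since 44·55 = 2420 ≡ 1, so λ ≡ 43.
  x = λ² - 45 - 30 = 1849 - 75 ≡ 4; y = λ·(45 - 4) - 30 ≡ 22. → (4, 22)
4P: (4, 22) + (30, 34). λ = (34 - 22)/(30 - 4) ≡ 12/26 mod 59. 26⁻¹ ≡ 25 (mod 59) since 26·25 = 650 ≡ 1, so λ ≡ 5.
  x = λ² - 4 - 30 = 25 - 34 ≡ 50; y = λ·(4 - 50) - 22 ≡ 43. → (50, 43)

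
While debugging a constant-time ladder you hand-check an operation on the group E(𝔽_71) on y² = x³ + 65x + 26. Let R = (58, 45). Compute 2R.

tangent at (58, 45): λ = (3·58² + 65)/(2·45) ≡ 4/19. 19⁻¹ ≡ 15 (mod 71), so λ ≡ 4·15 ≡ 60.
  x = λ² - 58 - 58 = 3600 - 116 ≡ 5; y = λ·(58 - 5) - 45 ≡ 11. → (5, 11)

(5, 11)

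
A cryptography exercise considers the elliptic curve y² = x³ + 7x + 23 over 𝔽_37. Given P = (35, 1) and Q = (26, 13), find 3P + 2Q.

(21, 25)

First 3P:
Repeated addition: build up to 3P.
2P: tangent at (35, 1): λ = (3·35² + 7)/(2·1) ≡ 19/2. 2⁻¹ ≡ 19 (mod 37) since 2·19 = 38 ≡ 1, so λ ≡ 19·19 ≡ 28.
  x = λ² - 35 - 35 = 784 - 70 ≡ 11; y = λ·(35 - 11) - 1 ≡ 5. → (11, 5)
3P: (11, 5) + (35, 1). λ = (1 - 5)/(35 - 11) ≡ 33/24 mod 37. 24⁻¹ ≡ 17 (mod 37) since 24·17 = 408 ≡ 1, so λ ≡ 6.
  x = λ² - 11 - 35 = 36 - 46 ≡ 27; y = λ·(11 - 27) - 5 ≡ 10. → (27, 10)
3P = (27, 10).
Next 2Q:
Repeated addition: build up to 2Q.
2Q: tangent at (26, 13): λ = (3·26² + 7)/(2·13) ≡ 0/26. 26⁻¹ ≡ 10 (mod 37), so λ ≡ 0·10 ≡ 0.
  x = λ² - 26 - 26 = 0 - 52 ≡ 22; y = λ·(26 - 22) - 13 ≡ 24. → (22, 24)
2Q = (22, 24).
Finally 3P + 2Q:
(27, 10) + (22, 24). λ = (24 - 10)/(22 - 27) ≡ 14/32 mod 37. 32⁻¹ ≡ 22 (mod 37), so λ ≡ 12.
  x = λ² - 27 - 22 = 144 - 49 ≡ 21; y = λ·(27 - 21) - 10 ≡ 25. → (21, 25)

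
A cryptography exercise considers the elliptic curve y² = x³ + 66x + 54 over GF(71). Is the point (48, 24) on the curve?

no

y² = 24² ≡ 8; x³ + 66x + 54 = 113814 ≡ 1 (mod 71). 8 ≠ 1.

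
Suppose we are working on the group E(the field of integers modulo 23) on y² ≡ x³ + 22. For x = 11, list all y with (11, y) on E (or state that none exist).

x³ + 0x + 22 = 1353 ≡ 19 (mod 23).
19 is a non-residue mod 23; no y exists.

none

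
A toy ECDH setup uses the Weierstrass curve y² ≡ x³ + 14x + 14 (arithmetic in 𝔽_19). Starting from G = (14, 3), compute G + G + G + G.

(3, 8)

Double-and-add on 4 = (100)₂. Start with G = (14, 3) for the leading 1-bit.
double: tangent at (14, 3): λ = (3·14² + 14)/(2·3) ≡ 13/6. 6⁻¹ ≡ 16 (mod 19) since 6·16 = 96 ≡ 1, so λ ≡ 13·16 ≡ 18.
  x = λ² - 14 - 14 = 324 - 28 ≡ 11; y = λ·(14 - 11) - 3 ≡ 13. → (11, 13)
double: tangent at (11, 13): λ = (3·11² + 14)/(2·13) ≡ 16/7. 7⁻¹ ≡ 11 (mod 19), so λ ≡ 16·11 ≡ 5.
  x = λ² - 11 - 11 = 25 - 22 ≡ 3; y = λ·(11 - 3) - 13 ≡ 8. → (3, 8)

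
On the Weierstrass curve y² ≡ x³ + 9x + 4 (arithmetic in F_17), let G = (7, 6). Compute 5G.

Repeated addition: build up to 5G.
2G: tangent at (7, 6): λ = (3·7² + 9)/(2·6) ≡ 3/12. 12⁻¹ ≡ 10 (mod 17) since 12·10 = 120 ≡ 1, so λ ≡ 3·10 ≡ 13.
  x = λ² - 7 - 7 = 169 - 14 ≡ 2; y = λ·(7 - 2) - 6 ≡ 8. → (2, 8)
3G: (2, 8) + (7, 6). λ = (6 - 8)/(7 - 2) ≡ 15/5 mod 17. 5⁻¹ ≡ 7 (mod 17) since 5·7 = 35 ≡ 1, so λ ≡ 3.
  x = λ² - 2 - 7 = 9 - 9 ≡ 0; y = λ·(2 - 0) - 8 ≡ 15. → (0, 15)
4G: (0, 15) + (7, 6). λ = (6 - 15)/(7 - 0) ≡ 8/7 mod 17. 7⁻¹ ≡ 5 (mod 17), so λ ≡ 6.
  x = λ² - 0 - 7 = 36 - 7 ≡ 12; y = λ·(0 - 12) - 15 ≡ 15. → (12, 15)
5G: (12, 15) + (7, 6). λ = (6 - 15)/(7 - 12) ≡ 8/12 mod 17. 12⁻¹ ≡ 10 (mod 17) since 12·10 = 120 ≡ 1, so λ ≡ 12.
  x = λ² - 12 - 7 = 144 - 19 ≡ 6; y = λ·(12 - 6) - 15 ≡ 6. → (6, 6)

(6, 6)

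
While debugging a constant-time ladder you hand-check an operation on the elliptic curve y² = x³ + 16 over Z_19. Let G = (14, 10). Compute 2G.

tangent at (14, 10): λ = (3·14² + 0)/(2·10) ≡ 18/1. 1⁻¹ ≡ 1 (mod 19), so λ ≡ 18·1 ≡ 18.
  x = λ² - 14 - 14 = 324 - 28 ≡ 11; y = λ·(14 - 11) - 10 ≡ 6. → (11, 6)

(11, 6)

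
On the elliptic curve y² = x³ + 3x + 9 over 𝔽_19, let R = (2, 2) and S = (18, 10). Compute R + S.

(4, 16)

(2, 2) + (18, 10). λ = (10 - 2)/(18 - 2) ≡ 8/16 mod 19. 16⁻¹ ≡ 6 (mod 19), so λ ≡ 10.
  x = λ² - 2 - 18 = 100 - 20 ≡ 4; y = λ·(2 - 4) - 2 ≡ 16. → (4, 16)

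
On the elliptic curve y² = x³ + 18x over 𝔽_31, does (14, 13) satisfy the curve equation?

y² = 13² ≡ 14; x³ + 18x + 0 = 2996 ≡ 20 (mod 31). 14 ≠ 20.

no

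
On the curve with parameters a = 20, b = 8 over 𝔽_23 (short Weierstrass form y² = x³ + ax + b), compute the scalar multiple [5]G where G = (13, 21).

Repeated addition: build up to 5G.
2G: tangent at (13, 21): λ = (3·13² + 20)/(2·21) ≡ 21/19. 19⁻¹ ≡ 17 (mod 23), so λ ≡ 21·17 ≡ 12.
  x = λ² - 13 - 13 = 144 - 26 ≡ 3; y = λ·(13 - 3) - 21 ≡ 7. → (3, 7)
3G: (3, 7) + (13, 21). λ = (21 - 7)/(13 - 3) ≡ 14/10 mod 23. 10⁻¹ ≡ 7 (mod 23), so λ ≡ 6.
  x = λ² - 3 - 13 = 36 - 16 ≡ 20; y = λ·(3 - 20) - 7 ≡ 6. → (20, 6)
4G: (20, 6) + (13, 21). λ = (21 - 6)/(13 - 20) ≡ 15/16 mod 23. 16⁻¹ ≡ 13 (mod 23) since 16·13 = 208 ≡ 1, so λ ≡ 11.
  x = λ² - 20 - 13 = 121 - 33 ≡ 19; y = λ·(20 - 19) - 6 ≡ 5. → (19, 5)
5G: (19, 5) + (13, 21). λ = (21 - 5)/(13 - 19) ≡ 16/17 mod 23. 17⁻¹ ≡ 19 (mod 23), so λ ≡ 5.
  x = λ² - 19 - 13 = 25 - 32 ≡ 16; y = λ·(19 - 16) - 5 ≡ 10. → (16, 10)

(16, 10)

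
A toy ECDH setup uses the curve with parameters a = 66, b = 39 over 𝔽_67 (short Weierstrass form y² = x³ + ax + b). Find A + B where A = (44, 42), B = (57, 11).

(26, 13)

(44, 42) + (57, 11). λ = (11 - 42)/(57 - 44) ≡ 36/13 mod 67. 13⁻¹ ≡ 31 (mod 67), so λ ≡ 44.
  x = λ² - 44 - 57 = 1936 - 101 ≡ 26; y = λ·(44 - 26) - 42 ≡ 13. → (26, 13)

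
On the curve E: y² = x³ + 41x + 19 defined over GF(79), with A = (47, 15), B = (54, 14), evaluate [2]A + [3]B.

(53, 10)

First 2A:
Repeated addition: build up to 2A.
2A: tangent at (47, 15): λ = (3·47² + 41)/(2·15) ≡ 32/30. 30⁻¹ ≡ 29 (mod 79), so λ ≡ 32·29 ≡ 59.
  x = λ² - 47 - 47 = 3481 - 94 ≡ 69; y = λ·(47 - 69) - 15 ≡ 30. → (69, 30)
2A = (69, 30).
Next 3B:
Repeated addition: build up to 3B.
2B: tangent at (54, 14): λ = (3·54² + 41)/(2·14) ≡ 20/28. 28⁻¹ ≡ 48 (mod 79), so λ ≡ 20·48 ≡ 12.
  x = λ² - 54 - 54 = 144 - 108 ≡ 36; y = λ·(54 - 36) - 14 ≡ 44. → (36, 44)
3B: (36, 44) + (54, 14). λ = (14 - 44)/(54 - 36) ≡ 49/18 mod 79. 18⁻¹ ≡ 22 (mod 79), so λ ≡ 51.
  x = λ² - 36 - 54 = 2601 - 90 ≡ 62; y = λ·(36 - 62) - 44 ≡ 52. → (62, 52)
3B = (62, 52).
Finally 2A + 3B:
(69, 30) + (62, 52). λ = (52 - 30)/(62 - 69) ≡ 22/72 mod 79. 72⁻¹ ≡ 45 (mod 79), so λ ≡ 42.
  x = λ² - 69 - 62 = 1764 - 131 ≡ 53; y = λ·(69 - 53) - 30 ≡ 10. → (53, 10)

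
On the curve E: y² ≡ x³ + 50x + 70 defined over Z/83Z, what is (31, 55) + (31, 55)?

tangent at (31, 55): λ = (3·31² + 50)/(2·55) ≡ 28/27. 27⁻¹ ≡ 40 (mod 83), so λ ≡ 28·40 ≡ 41.
  x = λ² - 31 - 31 = 1681 - 62 ≡ 42; y = λ·(31 - 42) - 55 ≡ 75. → (42, 75)

(42, 75)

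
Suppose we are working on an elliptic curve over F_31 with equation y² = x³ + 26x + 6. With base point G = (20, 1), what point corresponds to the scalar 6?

(20, 1)

Double-and-add on 6 = (110)₂. Start with G = (20, 1) for the leading 1-bit.
double: tangent at (20, 1): λ = (3·20² + 26)/(2·1) ≡ 17/2. 2⁻¹ ≡ 16 (mod 31) since 2·16 = 32 ≡ 1, so λ ≡ 17·16 ≡ 24.
  x = λ² - 20 - 20 = 576 - 40 ≡ 9; y = λ·(20 - 9) - 1 ≡ 15. → (9, 15)
add G: (9, 15) + (20, 1). λ = (1 - 15)/(20 - 9) ≡ 17/11 mod 31. 11⁻¹ ≡ 17 (mod 31), so λ ≡ 10.
  x = λ² - 9 - 20 = 100 - 29 ≡ 9; y = λ·(9 - 9) - 15 ≡ 16. → (9, 16)
double: tangent at (9, 16): λ = (3·9² + 26)/(2·16) ≡ 21/1. 1⁻¹ ≡ 1 (mod 31), so λ ≡ 21·1 ≡ 21.
  x = λ² - 9 - 9 = 441 - 18 ≡ 20; y = λ·(9 - 20) - 16 ≡ 1. → (20, 1)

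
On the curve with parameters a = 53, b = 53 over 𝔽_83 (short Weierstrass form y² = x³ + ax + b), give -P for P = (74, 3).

-(74, 3) = (74, -3 mod 83) = (74, 80).

(74, 80)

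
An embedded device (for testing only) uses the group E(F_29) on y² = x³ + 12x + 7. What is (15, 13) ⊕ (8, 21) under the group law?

(15, 16)

(15, 13) + (8, 21). λ = (21 - 13)/(8 - 15) ≡ 8/22 mod 29. 22⁻¹ ≡ 4 (mod 29), so λ ≡ 3.
  x = λ² - 15 - 8 = 9 - 23 ≡ 15; y = λ·(15 - 15) - 13 ≡ 16. → (15, 16)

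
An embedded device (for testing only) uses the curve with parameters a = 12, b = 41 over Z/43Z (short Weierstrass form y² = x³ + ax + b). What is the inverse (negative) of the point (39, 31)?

(39, 12)

-(39, 31) = (39, -31 mod 43) = (39, 12).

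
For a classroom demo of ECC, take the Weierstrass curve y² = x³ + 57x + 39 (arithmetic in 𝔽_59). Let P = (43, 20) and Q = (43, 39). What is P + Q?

The two points share x = 43 and their y-coordinates satisfy 20 + 39 ≡ 0 (mod 59), so they are inverses. Their sum is the point at infinity.

O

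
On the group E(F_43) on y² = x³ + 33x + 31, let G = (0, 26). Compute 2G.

(23, 33)

tangent at (0, 26): λ = (3·0² + 33)/(2·26) ≡ 33/9. 9⁻¹ ≡ 24 (mod 43), so λ ≡ 33·24 ≡ 18.
  x = λ² - 0 - 0 = 324 - 0 ≡ 23; y = λ·(0 - 23) - 26 ≡ 33. → (23, 33)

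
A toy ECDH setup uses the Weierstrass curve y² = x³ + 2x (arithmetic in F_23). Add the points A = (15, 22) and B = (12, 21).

(15, 22) + (12, 21). λ = (21 - 22)/(12 - 15) ≡ 22/20 mod 23. 20⁻¹ ≡ 15 (mod 23), so λ ≡ 8.
  x = λ² - 15 - 12 = 64 - 27 ≡ 14; y = λ·(15 - 14) - 22 ≡ 9. → (14, 9)

(14, 9)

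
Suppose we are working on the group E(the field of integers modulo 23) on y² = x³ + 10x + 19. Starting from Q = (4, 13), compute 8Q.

(22, 10)

Repeated addition: build up to 8Q.
2Q: tangent at (4, 13): λ = (3·4² + 10)/(2·13) ≡ 12/3. 3⁻¹ ≡ 8 (mod 23) since 3·8 = 24 ≡ 1, so λ ≡ 12·8 ≡ 4.
  x = λ² - 4 - 4 = 16 - 8 ≡ 8; y = λ·(4 - 8) - 13 ≡ 17. → (8, 17)
3Q: (8, 17) + (4, 13). λ = (13 - 17)/(4 - 8) ≡ 19/19 mod 23. 19⁻¹ ≡ 17 (mod 23) since 19·17 = 323 ≡ 1, so λ ≡ 1.
  x = λ² - 8 - 4 = 1 - 12 ≡ 12; y = λ·(8 - 12) - 17 ≡ 2. → (12, 2)
4Q: (12, 2) + (4, 13). λ = (13 - 2)/(4 - 12) ≡ 11/15 mod 23. 15⁻¹ ≡ 20 (mod 23), so λ ≡ 13.
  x = λ² - 12 - 4 = 169 - 16 ≡ 15; y = λ·(12 - 15) - 2 ≡ 5. → (15, 5)
5Q: (15, 5) + (4, 13). λ = (13 - 5)/(4 - 15) ≡ 8/12 mod 23. 12⁻¹ ≡ 2 (mod 23) since 12·2 = 24 ≡ 1, so λ ≡ 16.
  x = λ² - 15 - 4 = 256 - 19 ≡ 7; y = λ·(15 - 7) - 5 ≡ 8. → (7, 8)
6Q: (7, 8) + (4, 13). λ = (13 - 8)/(4 - 7) ≡ 5/20 mod 23. 20⁻¹ ≡ 15 (mod 23) since 20·15 = 300 ≡ 1, so λ ≡ 6.
  x = λ² - 7 - 4 = 36 - 11 ≡ 2; y = λ·(7 - 2) - 8 ≡ 22. → (2, 22)
7Q: (2, 22) + (4, 13). λ = (13 - 22)/(4 - 2) ≡ 14/2 mod 23. 2⁻¹ ≡ 12 (mod 23), so λ ≡ 7.
  x = λ² - 2 - 4 = 49 - 6 ≡ 20; y = λ·(2 - 20) - 22 ≡ 13. → (20, 13)
8Q: (20, 13) + (4, 13). λ = (13 - 13)/(4 - 20) ≡ 0/7 mod 23. 7⁻¹ ≡ 10 (mod 23), so λ ≡ 0.
  x = λ² - 20 - 4 = 0 - 24 ≡ 22; y = λ·(20 - 22) - 13 ≡ 10. → (22, 10)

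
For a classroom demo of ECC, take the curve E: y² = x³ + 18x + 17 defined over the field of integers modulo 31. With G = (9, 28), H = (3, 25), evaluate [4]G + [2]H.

(26, 9)

First 4G:
Double-and-add on 4 = (100)₂. Start with G = (9, 28) for the leading 1-bit.
double: tangent at (9, 28): λ = (3·9² + 18)/(2·28) ≡ 13/25. 25⁻¹ ≡ 5 (mod 31), so λ ≡ 13·5 ≡ 3.
  x = λ² - 9 - 9 = 9 - 18 ≡ 22; y = λ·(9 - 22) - 28 ≡ 26. → (22, 26)
double: tangent at (22, 26): λ = (3·22² + 18)/(2·26) ≡ 13/21. 21⁻¹ ≡ 3 (mod 31) since 21·3 = 63 ≡ 1, so λ ≡ 13·3 ≡ 8.
  x = λ² - 22 - 22 = 64 - 44 ≡ 20; y = λ·(22 - 20) - 26 ≡ 21. → (20, 21)
4G = (20, 21).
Next 2H:
Repeated addition: build up to 2H.
2H: tangent at (3, 25): λ = (3·3² + 18)/(2·25) ≡ 14/19. 19⁻¹ ≡ 18 (mod 31), so λ ≡ 14·18 ≡ 4.
  x = λ² - 3 - 3 = 16 - 6 ≡ 10; y = λ·(3 - 10) - 25 ≡ 9. → (10, 9)
2H = (10, 9).
Finally 4G + 2H:
(20, 21) + (10, 9). λ = (9 - 21)/(10 - 20) ≡ 19/21 mod 31. 21⁻¹ ≡ 3 (mod 31), so λ ≡ 26.
  x = λ² - 20 - 10 = 676 - 30 ≡ 26; y = λ·(20 - 26) - 21 ≡ 9. → (26, 9)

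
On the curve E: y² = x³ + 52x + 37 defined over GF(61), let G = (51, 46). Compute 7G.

(31, 56)

Repeated addition: build up to 7G.
2G: tangent at (51, 46): λ = (3·51² + 52)/(2·46) ≡ 47/31. 31⁻¹ ≡ 2 (mod 61) since 31·2 = 62 ≡ 1, so λ ≡ 47·2 ≡ 33.
  x = λ² - 51 - 51 = 1089 - 102 ≡ 11; y = λ·(51 - 11) - 46 ≡ 54. → (11, 54)
3G: (11, 54) + (51, 46). λ = (46 - 54)/(51 - 11) ≡ 53/40 mod 61. 40⁻¹ ≡ 29 (mod 61) since 40·29 = 1160 ≡ 1, so λ ≡ 12.
  x = λ² - 11 - 51 = 144 - 62 ≡ 21; y = λ·(11 - 21) - 54 ≡ 9. → (21, 9)
4G: (21, 9) + (51, 46). λ = (46 - 9)/(51 - 21) ≡ 37/30 mod 61. 30⁻¹ ≡ 59 (mod 61), so λ ≡ 48.
  x = λ² - 21 - 51 = 2304 - 72 ≡ 36; y = λ·(21 - 36) - 9 ≡ 3. → (36, 3)
5G: (36, 3) + (51, 46). λ = (46 - 3)/(51 - 36) ≡ 43/15 mod 61. 15⁻¹ ≡ 57 (mod 61), so λ ≡ 11.
  x = λ² - 36 - 51 = 121 - 87 ≡ 34; y = λ·(36 - 34) - 3 ≡ 19. → (34, 19)
6G: (34, 19) + (51, 46). λ = (46 - 19)/(51 - 34) ≡ 27/17 mod 61. 17⁻¹ ≡ 18 (mod 61), so λ ≡ 59.
  x = λ² - 34 - 51 = 3481 - 85 ≡ 41; y = λ·(34 - 41) - 19 ≡ 56. → (41, 56)
7G: (41, 56) + (51, 46). λ = (46 - 56)/(51 - 41) ≡ 51/10 mod 61. 10⁻¹ ≡ 55 (mod 61) since 10·55 = 550 ≡ 1, so λ ≡ 60.
  x = λ² - 41 - 51 = 3600 - 92 ≡ 31; y = λ·(41 - 31) - 56 ≡ 56. → (31, 56)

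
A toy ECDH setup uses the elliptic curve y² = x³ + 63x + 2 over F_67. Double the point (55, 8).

tangent at (55, 8): λ = (3·55² + 63)/(2·8) ≡ 26/16. 16⁻¹ ≡ 21 (mod 67), so λ ≡ 26·21 ≡ 10.
  x = λ² - 55 - 55 = 100 - 110 ≡ 57; y = λ·(55 - 57) - 8 ≡ 39. → (57, 39)

(57, 39)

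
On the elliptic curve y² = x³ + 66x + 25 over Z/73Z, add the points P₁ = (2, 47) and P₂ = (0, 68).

(17, 1)

(2, 47) + (0, 68). λ = (68 - 47)/(0 - 2) ≡ 21/71 mod 73. 71⁻¹ ≡ 36 (mod 73), so λ ≡ 26.
  x = λ² - 2 - 0 = 676 - 2 ≡ 17; y = λ·(2 - 17) - 47 ≡ 1. → (17, 1)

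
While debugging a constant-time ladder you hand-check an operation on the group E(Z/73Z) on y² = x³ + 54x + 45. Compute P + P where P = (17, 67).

tangent at (17, 67): λ = (3·17² + 54)/(2·67) ≡ 45/61. 61⁻¹ ≡ 6 (mod 73) since 61·6 = 366 ≡ 1, so λ ≡ 45·6 ≡ 51.
  x = λ² - 17 - 17 = 2601 - 34 ≡ 12; y = λ·(17 - 12) - 67 ≡ 42. → (12, 42)

(12, 42)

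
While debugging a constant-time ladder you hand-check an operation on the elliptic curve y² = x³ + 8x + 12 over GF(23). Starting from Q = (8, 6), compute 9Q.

(19, 10)

Double-and-add on 9 = (1001)₂. Start with Q = (8, 6) for the leading 1-bit.
double: tangent at (8, 6): λ = (3·8² + 8)/(2·6) ≡ 16/12. 12⁻¹ ≡ 2 (mod 23), so λ ≡ 16·2 ≡ 9.
  x = λ² - 8 - 8 = 81 - 16 ≡ 19; y = λ·(8 - 19) - 6 ≡ 10. → (19, 10)
double: tangent at (19, 10): λ = (3·19² + 8)/(2·10) ≡ 10/20. 20⁻¹ ≡ 15 (mod 23), so λ ≡ 10·15 ≡ 12.
  x = λ² - 19 - 19 = 144 - 38 ≡ 14; y = λ·(19 - 14) - 10 ≡ 4. → (14, 4)
double: tangent at (14, 4): λ = (3·14² + 8)/(2·4) ≡ 21/8. 8⁻¹ ≡ 3 (mod 23), so λ ≡ 21·3 ≡ 17.
  x = λ² - 14 - 14 = 289 - 28 ≡ 8; y = λ·(14 - 8) - 4 ≡ 6. → (8, 6)
add Q: tangent at (8, 6): λ = (3·8² + 8)/(2·6) ≡ 16/12. 12⁻¹ ≡ 2 (mod 23), so λ ≡ 16·2 ≡ 9.
  x = λ² - 8 - 8 = 81 - 16 ≡ 19; y = λ·(8 - 19) - 6 ≡ 10. → (19, 10)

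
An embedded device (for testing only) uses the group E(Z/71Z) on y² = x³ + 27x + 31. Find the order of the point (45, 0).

2P: (45, 0) + (45, 0): same x and y₁ ≡ -y₂, so the sum is 𝒪.
2P = 𝒪, so the order is 2.

2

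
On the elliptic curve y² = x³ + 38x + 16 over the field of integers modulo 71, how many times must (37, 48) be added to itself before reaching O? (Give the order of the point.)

2P: tangent at (37, 48): λ = (3·37² + 38)/(2·48) ≡ 27/25. 25⁻¹ ≡ 54 (mod 71) since 25·54 = 1350 ≡ 1, so λ ≡ 27·54 ≡ 38.
  x = λ² - 37 - 37 = 1444 - 74 ≡ 21; y = λ·(37 - 21) - 48 ≡ 63. → (21, 63)
3P: (21, 63) + (37, 48). λ = (48 - 63)/(37 - 21) ≡ 56/16 mod 71. 16⁻¹ ≡ 40 (mod 71), so λ ≡ 39.
  x = λ² - 21 - 37 = 1521 - 58 ≡ 43; y = λ·(21 - 43) - 63 ≡ 2. → (43, 2)
4P: (43, 2) + (37, 48). λ = (48 - 2)/(37 - 43) ≡ 46/65 mod 71. 65⁻¹ ≡ 59 (mod 71) since 65·59 = 3835 ≡ 1, so λ ≡ 16.
  x = λ² - 43 - 37 = 256 - 80 ≡ 34; y = λ·(43 - 34) - 2 ≡ 0. → (34, 0)
5P: (34, 0) + (37, 48). λ = (48 - 0)/(37 - 34) ≡ 48/3 mod 71. 3⁻¹ ≡ 24 (mod 71), so λ ≡ 16.
  x = λ² - 34 - 37 = 256 - 71 ≡ 43; y = λ·(34 - 43) - 0 ≡ 69. → (43, 69)
6P: (43, 69) + (37, 48). λ = (48 - 69)/(37 - 43) ≡ 50/65 mod 71. 65⁻¹ ≡ 59 (mod 71), so λ ≡ 39.
  x = λ² - 43 - 37 = 1521 - 80 ≡ 21; y = λ·(43 - 21) - 69 ≡ 8. → (21, 8)
7P: (21, 8) + (37, 48). λ = (48 - 8)/(37 - 21) ≡ 40/16 mod 71. 16⁻¹ ≡ 40 (mod 71) since 16·40 = 640 ≡ 1, so λ ≡ 38.
  x = λ² - 21 - 37 = 1444 - 58 ≡ 37; y = λ·(21 - 37) - 8 ≡ 23. → (37, 23)
8P: (37, 23) + (37, 48): same x and y₁ ≡ -y₂, so the sum is O.
8P = O, so the order is 8.

8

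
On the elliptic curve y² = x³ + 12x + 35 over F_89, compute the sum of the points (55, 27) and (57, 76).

(55, 27) + (57, 76). λ = (76 - 27)/(57 - 55) ≡ 49/2 mod 89. 2⁻¹ ≡ 45 (mod 89), so λ ≡ 69.
  x = λ² - 55 - 57 = 4761 - 112 ≡ 21; y = λ·(55 - 21) - 27 ≡ 5. → (21, 5)

(21, 5)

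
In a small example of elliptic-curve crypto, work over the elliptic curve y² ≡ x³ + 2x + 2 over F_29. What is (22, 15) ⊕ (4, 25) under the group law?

(23, 21)

(22, 15) + (4, 25). λ = (25 - 15)/(4 - 22) ≡ 10/11 mod 29. 11⁻¹ ≡ 8 (mod 29), so λ ≡ 22.
  x = λ² - 22 - 4 = 484 - 26 ≡ 23; y = λ·(22 - 23) - 15 ≡ 21. → (23, 21)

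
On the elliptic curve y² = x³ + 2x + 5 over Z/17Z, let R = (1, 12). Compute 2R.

(11, 10)

tangent at (1, 12): λ = (3·1² + 2)/(2·12) ≡ 5/7. 7⁻¹ ≡ 5 (mod 17) since 7·5 = 35 ≡ 1, so λ ≡ 5·5 ≡ 8.
  x = λ² - 1 - 1 = 64 - 2 ≡ 11; y = λ·(1 - 11) - 12 ≡ 10. → (11, 10)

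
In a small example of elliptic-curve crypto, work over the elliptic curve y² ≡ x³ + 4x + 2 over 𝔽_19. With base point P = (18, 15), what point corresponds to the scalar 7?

(12, 7)

Repeated addition: build up to 7P.
2P: tangent at (18, 15): λ = (3·18² + 4)/(2·15) ≡ 7/11. 11⁻¹ ≡ 7 (mod 19) since 11·7 = 77 ≡ 1, so λ ≡ 7·7 ≡ 11.
  x = λ² - 18 - 18 = 121 - 36 ≡ 9; y = λ·(18 - 9) - 15 ≡ 8. → (9, 8)
3P: (9, 8) + (18, 15). λ = (15 - 8)/(18 - 9) ≡ 7/9 mod 19. 9⁻¹ ≡ 17 (mod 19) since 9·17 = 153 ≡ 1, so λ ≡ 5.
  x = λ² - 9 - 18 = 25 - 27 ≡ 17; y = λ·(9 - 17) - 8 ≡ 9. → (17, 9)
4P: (17, 9) + (18, 15). λ = (15 - 9)/(18 - 17) ≡ 6/1 mod 19. 1⁻¹ ≡ 1 (mod 19) since 1·1 = 1 ≡ 1, so λ ≡ 6.
  x = λ² - 17 - 18 = 36 - 35 ≡ 1; y = λ·(17 - 1) - 9 ≡ 11. → (1, 11)
5P: (1, 11) + (18, 15). λ = (15 - 11)/(18 - 1) ≡ 4/17 mod 19. 17⁻¹ ≡ 9 (mod 19), so λ ≡ 17.
  x = λ² - 1 - 18 = 289 - 19 ≡ 4; y = λ·(1 - 4) - 11 ≡ 14. → (4, 14)
6P: (4, 14) + (18, 15). λ = (15 - 14)/(18 - 4) ≡ 1/14 mod 19. 14⁻¹ ≡ 15 (mod 19), so λ ≡ 15.
  x = λ² - 4 - 18 = 225 - 22 ≡ 13; y = λ·(4 - 13) - 14 ≡ 3. → (13, 3)
7P: (13, 3) + (18, 15). λ = (15 - 3)/(18 - 13) ≡ 12/5 mod 19. 5⁻¹ ≡ 4 (mod 19), so λ ≡ 10.
  x = λ² - 13 - 18 = 100 - 31 ≡ 12; y = λ·(13 - 12) - 3 ≡ 7. → (12, 7)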